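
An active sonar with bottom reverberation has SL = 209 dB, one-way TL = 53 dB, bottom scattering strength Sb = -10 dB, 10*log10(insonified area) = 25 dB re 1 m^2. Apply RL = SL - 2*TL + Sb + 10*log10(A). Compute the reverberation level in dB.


RL = SL - 2*TL + Sb + 10*log10(A) = 209 - 2*53 + (-10) + 25 = 118

118 dB


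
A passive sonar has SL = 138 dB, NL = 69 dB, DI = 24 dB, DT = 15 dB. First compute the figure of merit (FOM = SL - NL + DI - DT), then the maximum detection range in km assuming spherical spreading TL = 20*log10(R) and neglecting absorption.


Step 1: FOM = SL - NL + DI - DT = 138 - 69 + 24 - 15 = 78 dB
Step 2: at max range FOM = TL = 20*log10(R), so R = 10^(78/20) = 7943.28 m = 7.94 km

7.94 km


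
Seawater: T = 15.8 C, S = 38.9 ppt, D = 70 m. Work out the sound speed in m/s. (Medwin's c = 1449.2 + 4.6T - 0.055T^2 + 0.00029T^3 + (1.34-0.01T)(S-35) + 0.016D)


c = 1449.2 + 4.6*15.8 - 0.055*15.8^2 + 0.00029*15.8^3 + (1.34 - 0.01*15.8)*(38.9 - 35) + 0.016*70 = 1515.02

1515.02 m/s


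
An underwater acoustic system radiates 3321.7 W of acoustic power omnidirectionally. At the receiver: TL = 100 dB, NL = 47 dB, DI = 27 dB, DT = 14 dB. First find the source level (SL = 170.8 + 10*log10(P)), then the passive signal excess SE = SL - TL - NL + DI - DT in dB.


Step 1: SL = 170.8 + 10*log10(3321.7) = 206.01 dB
Step 2: SE = SL - TL - NL + DI - DT = 206.01 - 100 - 47 + 27 - 14 = 72.01

72.01 dB


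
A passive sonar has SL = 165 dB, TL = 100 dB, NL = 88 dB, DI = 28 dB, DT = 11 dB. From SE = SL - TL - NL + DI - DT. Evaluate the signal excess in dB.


SE = SL - TL - NL + DI - DT = 165 - 100 - 88 + 28 - 11 = -6

-6 dB


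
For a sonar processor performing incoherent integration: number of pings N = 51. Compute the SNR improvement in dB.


8.54 dB


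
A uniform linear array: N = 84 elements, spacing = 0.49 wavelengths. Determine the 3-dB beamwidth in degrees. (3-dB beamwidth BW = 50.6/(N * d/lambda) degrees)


BW = 50.6 / (84 * 0.49) = 50.6 / 41.16 = 1.23

1.23 deg


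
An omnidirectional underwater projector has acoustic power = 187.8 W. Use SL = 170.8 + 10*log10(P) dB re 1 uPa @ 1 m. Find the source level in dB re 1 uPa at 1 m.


193.54 dB


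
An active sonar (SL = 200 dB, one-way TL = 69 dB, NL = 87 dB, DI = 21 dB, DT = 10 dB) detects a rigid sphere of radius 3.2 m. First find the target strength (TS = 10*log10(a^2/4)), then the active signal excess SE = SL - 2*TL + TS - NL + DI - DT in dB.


Step 1: TS = 10*log10(3.2^2/4) = 4.08 dB
Step 2: SE = SL - 2*TL + TS - NL + DI - DT = 200 - 2*69 + (4.08) - 87 + 21 - 10 = -9.92

-9.92 dB


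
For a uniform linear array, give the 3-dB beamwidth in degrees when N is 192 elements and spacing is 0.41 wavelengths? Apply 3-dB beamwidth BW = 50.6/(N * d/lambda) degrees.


BW = 50.6 / (192 * 0.41) = 50.6 / 78.72 = 0.64

0.64 deg


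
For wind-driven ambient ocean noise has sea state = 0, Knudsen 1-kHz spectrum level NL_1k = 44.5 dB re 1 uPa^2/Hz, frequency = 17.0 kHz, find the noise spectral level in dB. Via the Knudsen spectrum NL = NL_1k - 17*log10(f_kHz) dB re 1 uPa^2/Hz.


NL = NL_1k - 17*log10(f_kHz) = 44.5 - 17*log10(17.0) = 44.5 - (20.92) = 23.58

23.58 dB


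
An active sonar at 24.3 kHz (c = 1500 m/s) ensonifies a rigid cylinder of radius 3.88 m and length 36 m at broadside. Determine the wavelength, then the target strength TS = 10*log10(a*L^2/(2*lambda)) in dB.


Step 1: lambda = c/f = 1500/24300 = 0.06173 m
Step 2: TS = 10*log10(a*L^2/(2*lambda)) = 10*log10(3.88*36^2/(2*0.06173)) = 46.1

46.1 dB


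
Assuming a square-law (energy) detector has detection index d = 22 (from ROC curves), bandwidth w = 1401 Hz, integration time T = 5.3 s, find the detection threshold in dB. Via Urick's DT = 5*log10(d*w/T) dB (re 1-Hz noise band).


DT = 5*log10(d*w/T) = 5*log10(22 * 1401 / 5.3) = 5*log10(5815.47) = 18.82

18.82 dB


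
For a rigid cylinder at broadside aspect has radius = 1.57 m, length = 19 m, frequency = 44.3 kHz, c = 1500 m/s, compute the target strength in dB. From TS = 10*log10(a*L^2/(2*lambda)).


lambda = 1500/44300 = 0.03386 m
TS = 10*log10(1.57*19^2/(2*0.03386)) = 39.23

39.23 dB


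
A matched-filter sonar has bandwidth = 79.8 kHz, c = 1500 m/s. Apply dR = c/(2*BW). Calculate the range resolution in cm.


dR = c/(2*BW) = 1500 / (2 * 79.8e3) = 0.0094 m = 0.94 cm

0.94 cm


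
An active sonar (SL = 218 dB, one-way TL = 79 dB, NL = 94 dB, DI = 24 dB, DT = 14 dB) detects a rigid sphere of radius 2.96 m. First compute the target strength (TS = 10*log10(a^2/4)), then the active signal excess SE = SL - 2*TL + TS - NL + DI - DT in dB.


Step 1: TS = 10*log10(2.96^2/4) = 3.41 dB
Step 2: SE = SL - 2*TL + TS - NL + DI - DT = 218 - 2*79 + (3.41) - 94 + 24 - 14 = -20.59

-20.59 dB


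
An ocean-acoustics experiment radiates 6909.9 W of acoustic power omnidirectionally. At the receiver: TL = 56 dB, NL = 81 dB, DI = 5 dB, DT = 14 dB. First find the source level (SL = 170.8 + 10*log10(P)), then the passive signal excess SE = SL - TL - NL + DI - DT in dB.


Step 1: SL = 170.8 + 10*log10(6909.9) = 209.19 dB
Step 2: SE = SL - TL - NL + DI - DT = 209.19 - 56 - 81 + 5 - 14 = 63.19

63.19 dB


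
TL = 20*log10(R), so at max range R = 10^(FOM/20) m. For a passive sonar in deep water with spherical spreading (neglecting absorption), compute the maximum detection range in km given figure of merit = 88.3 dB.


26.0 km


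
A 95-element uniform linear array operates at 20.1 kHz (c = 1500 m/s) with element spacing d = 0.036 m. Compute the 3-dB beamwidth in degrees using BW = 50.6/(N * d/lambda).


1.1 deg


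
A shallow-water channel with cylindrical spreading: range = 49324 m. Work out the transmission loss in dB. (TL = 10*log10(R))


46.93 dB


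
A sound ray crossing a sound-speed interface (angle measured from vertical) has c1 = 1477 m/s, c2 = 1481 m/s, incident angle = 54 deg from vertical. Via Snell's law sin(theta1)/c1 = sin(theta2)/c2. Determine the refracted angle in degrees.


sin(theta2) = (c2/c1)*sin(theta1) = (1481/1477)*sin(54 deg) = 0.81121
theta2 = arcsin(0.81121) = 54.21

54.21 deg


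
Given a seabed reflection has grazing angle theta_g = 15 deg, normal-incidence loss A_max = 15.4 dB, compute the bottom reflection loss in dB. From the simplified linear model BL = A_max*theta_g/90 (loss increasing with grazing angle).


BL = A_max * theta_g / 90 = 15.4 * 15 / 90 = 2.57

2.57 dB


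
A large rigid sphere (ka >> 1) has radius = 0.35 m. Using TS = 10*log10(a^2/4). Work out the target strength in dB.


TS = 10*log10(0.35^2 / 4) = 10*log10(0.030625) = -15.14

-15.14 dB


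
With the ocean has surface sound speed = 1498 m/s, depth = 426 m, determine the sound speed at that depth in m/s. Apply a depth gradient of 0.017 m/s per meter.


c = 1498 + 0.017 * 426 = 1505.242

1505.242 m/s


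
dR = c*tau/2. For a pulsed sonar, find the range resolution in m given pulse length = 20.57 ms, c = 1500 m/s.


dR = c*tau/2 = 1500 * 20.57e-3 / 2 = 15.4275

15.4275 m


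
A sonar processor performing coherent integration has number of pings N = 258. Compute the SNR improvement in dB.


Gain = 10*log10(258) = 24.12

24.12 dB


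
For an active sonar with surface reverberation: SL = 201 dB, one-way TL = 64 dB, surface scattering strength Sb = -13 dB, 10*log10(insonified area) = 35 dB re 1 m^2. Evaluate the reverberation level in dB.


95 dB


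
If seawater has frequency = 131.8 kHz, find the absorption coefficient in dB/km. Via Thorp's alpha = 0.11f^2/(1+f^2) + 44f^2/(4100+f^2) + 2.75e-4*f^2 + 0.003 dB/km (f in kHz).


40.488 dB/km


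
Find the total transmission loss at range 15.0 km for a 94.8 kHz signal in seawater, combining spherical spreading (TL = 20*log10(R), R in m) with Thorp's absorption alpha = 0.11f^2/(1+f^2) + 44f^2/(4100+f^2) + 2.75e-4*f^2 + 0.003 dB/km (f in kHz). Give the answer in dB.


Step 1 (Thorp): alpha = 0.11*8987.04/(1+8987.04) + 44*8987.04/(4100+8987.04) + 2.75e-4*8987.04 + 0.003 = 32.7998 dB/km
Step 2: TL_spread = 20*log10(15000) = 83.52 dB
Step 3: TL_abs = alpha*R = 32.7998 * 15.0 = 492.0 dB
Step 4: TL_total = 83.52 + 492.0 = 575.52

575.52 dB


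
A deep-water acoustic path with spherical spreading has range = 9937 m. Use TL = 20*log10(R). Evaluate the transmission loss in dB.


79.95 dB


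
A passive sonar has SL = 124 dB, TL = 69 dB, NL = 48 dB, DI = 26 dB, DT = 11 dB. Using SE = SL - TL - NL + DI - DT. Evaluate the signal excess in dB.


22 dB


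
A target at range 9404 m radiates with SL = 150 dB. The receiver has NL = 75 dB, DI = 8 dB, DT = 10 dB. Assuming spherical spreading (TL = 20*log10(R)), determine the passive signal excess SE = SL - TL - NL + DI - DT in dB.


Step 1: TL = 20*log10(9404) = 79.47 dB
Step 2: SE = 150 - 79.47 - 75 + 8 - 10 = -6.47

-6.47 dB


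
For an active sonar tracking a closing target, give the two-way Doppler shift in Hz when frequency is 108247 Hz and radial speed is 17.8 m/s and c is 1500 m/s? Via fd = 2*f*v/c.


2569.06 Hz


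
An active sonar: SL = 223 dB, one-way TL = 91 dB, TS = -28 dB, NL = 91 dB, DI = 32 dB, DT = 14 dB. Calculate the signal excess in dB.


SE = SL - 2*TL + TS - NL + DI - DT = 223 - 2*91 + (-28) - 91 + 32 - 14 = -60

-60 dB


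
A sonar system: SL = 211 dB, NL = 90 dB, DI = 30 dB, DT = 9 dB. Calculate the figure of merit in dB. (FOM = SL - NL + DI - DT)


FOM = SL - NL + DI - DT = 211 - 90 + 30 - 9 = 142

142 dB


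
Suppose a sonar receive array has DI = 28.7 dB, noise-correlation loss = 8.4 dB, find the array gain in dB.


AG = DI - L_corr = 28.7 - 8.4 = 20.3

20.3 dB


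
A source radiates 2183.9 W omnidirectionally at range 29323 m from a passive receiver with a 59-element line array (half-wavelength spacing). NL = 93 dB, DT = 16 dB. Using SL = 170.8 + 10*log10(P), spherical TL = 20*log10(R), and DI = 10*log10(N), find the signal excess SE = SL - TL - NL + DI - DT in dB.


Step 1: SL = 170.8 + 10*log10(2183.9) = 204.19 dB
Step 2: TL = 20*log10(29323) = 89.34 dB
Step 3: DI = 10*log10(59) = 17.71 dB
Step 4: SE = SL - TL - NL + DI - DT = 204.19 - 89.34 - 93 + 17.71 - 16 = 23.56

23.56 dB


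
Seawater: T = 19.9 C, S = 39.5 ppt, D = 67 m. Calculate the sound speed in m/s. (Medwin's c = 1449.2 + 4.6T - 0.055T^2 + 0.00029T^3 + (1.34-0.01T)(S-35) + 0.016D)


c = 1449.2 + 4.6*19.9 - 0.055*19.9^2 + 0.00029*19.9^3 + (1.34 - 0.01*19.9)*(39.5 - 35) + 0.016*67 = 1527.45

1527.45 m/s


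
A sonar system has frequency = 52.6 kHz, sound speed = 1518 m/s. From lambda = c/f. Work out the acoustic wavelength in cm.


lambda = c/f = 1518 / 52600 = 0.0289 m = 2.89 cm

2.89 cm


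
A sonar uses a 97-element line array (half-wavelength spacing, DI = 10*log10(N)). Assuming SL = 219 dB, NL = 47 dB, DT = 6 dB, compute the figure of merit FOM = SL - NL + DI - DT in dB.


Step 1: DI = 10*log10(97) = 19.87 dB
Step 2: FOM = SL - NL + DI - DT = 219 - 47 + 19.87 - 6 = 185.87

185.87 dB


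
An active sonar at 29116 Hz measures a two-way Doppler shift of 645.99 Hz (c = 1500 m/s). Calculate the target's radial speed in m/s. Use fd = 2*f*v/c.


From fd = 2*f*v/c, v = c*fd/(2*f) = 1500 * 645.99 / (2*29116) = 16.64

16.64 m/s


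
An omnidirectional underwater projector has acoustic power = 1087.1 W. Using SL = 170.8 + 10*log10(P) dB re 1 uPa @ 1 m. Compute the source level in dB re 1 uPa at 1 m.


201.16 dB


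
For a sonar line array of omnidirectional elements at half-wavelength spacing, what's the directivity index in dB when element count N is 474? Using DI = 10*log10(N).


DI = 10*log10(474) = 26.76

26.76 dB


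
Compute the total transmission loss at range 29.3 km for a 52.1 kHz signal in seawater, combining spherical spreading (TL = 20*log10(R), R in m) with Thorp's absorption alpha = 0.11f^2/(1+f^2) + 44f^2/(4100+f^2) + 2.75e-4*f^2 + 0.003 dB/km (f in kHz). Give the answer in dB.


Step 1 (Thorp): alpha = 0.11*2714.41/(1+2714.41) + 44*2714.41/(4100+2714.41) + 2.75e-4*2714.41 + 0.003 = 18.3861 dB/km
Step 2: TL_spread = 20*log10(29300) = 89.34 dB
Step 3: TL_abs = alpha*R = 18.3861 * 29.3 = 538.71 dB
Step 4: TL_total = 89.34 + 538.71 = 628.05

628.05 dB


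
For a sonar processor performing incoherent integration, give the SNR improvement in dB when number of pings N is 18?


Gain = 5*log10(18) = 6.28

6.28 dB


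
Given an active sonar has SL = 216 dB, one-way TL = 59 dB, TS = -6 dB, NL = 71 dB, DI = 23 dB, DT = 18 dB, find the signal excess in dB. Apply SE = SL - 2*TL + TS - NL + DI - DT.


SE = SL - 2*TL + TS - NL + DI - DT = 216 - 2*59 + (-6) - 71 + 23 - 18 = 26

26 dB


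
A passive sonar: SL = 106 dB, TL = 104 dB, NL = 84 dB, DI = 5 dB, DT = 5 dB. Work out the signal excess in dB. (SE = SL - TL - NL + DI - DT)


SE = SL - TL - NL + DI - DT = 106 - 104 - 84 + 5 - 5 = -82

-82 dB


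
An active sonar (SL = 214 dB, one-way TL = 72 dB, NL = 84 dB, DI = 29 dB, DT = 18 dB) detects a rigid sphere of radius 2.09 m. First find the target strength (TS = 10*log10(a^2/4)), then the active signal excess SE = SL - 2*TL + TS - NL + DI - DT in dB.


Step 1: TS = 10*log10(2.09^2/4) = 0.38 dB
Step 2: SE = SL - 2*TL + TS - NL + DI - DT = 214 - 2*72 + (0.38) - 84 + 29 - 18 = -2.62

-2.62 dB


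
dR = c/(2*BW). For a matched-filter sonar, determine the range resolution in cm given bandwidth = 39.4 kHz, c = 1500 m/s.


dR = c/(2*BW) = 1500 / (2 * 39.4e3) = 0.019 m = 1.9 cm

1.9 cm


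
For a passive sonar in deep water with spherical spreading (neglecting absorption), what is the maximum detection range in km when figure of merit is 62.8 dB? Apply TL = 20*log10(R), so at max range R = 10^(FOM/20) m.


At max range FOM = TL, so 20*log10(R) = 62.8
R = 10^(62.8/20) = 1380.38 m = 1.38 km

1.38 km


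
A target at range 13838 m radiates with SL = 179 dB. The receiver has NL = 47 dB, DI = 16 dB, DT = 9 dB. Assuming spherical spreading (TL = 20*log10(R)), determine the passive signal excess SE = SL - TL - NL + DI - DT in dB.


Step 1: TL = 20*log10(13838) = 82.82 dB
Step 2: SE = 179 - 82.82 - 47 + 16 - 9 = 56.18

56.18 dB


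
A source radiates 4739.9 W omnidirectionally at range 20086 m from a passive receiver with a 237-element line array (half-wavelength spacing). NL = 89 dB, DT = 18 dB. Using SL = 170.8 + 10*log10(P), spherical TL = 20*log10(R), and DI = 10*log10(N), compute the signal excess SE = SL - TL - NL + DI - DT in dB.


Step 1: SL = 170.8 + 10*log10(4739.9) = 207.56 dB
Step 2: TL = 20*log10(20086) = 86.06 dB
Step 3: DI = 10*log10(237) = 23.75 dB
Step 4: SE = SL - TL - NL + DI - DT = 207.56 - 86.06 - 89 + 23.75 - 18 = 38.25

38.25 dB


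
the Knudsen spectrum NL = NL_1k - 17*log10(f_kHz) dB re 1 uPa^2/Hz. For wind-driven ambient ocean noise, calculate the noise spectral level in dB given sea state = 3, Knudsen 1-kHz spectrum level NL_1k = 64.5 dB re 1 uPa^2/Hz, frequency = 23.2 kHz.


NL = NL_1k - 17*log10(f_kHz) = 64.5 - 17*log10(23.2) = 64.5 - (23.21) = 41.29

41.29 dB


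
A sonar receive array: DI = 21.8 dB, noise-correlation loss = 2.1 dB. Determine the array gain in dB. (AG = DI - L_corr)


AG = DI - L_corr = 21.8 - 2.1 = 19.7

19.7 dB


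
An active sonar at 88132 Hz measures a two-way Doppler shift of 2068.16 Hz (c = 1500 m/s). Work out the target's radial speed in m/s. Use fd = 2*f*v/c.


17.6 m/s


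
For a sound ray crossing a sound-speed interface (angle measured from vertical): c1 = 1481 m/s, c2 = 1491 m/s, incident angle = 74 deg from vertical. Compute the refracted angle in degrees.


75.41 deg


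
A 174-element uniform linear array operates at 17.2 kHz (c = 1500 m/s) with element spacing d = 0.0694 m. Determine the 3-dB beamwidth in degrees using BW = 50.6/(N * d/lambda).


0.37 deg


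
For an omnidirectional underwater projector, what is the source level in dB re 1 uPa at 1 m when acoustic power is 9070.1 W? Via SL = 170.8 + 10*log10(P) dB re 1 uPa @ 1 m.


210.38 dB


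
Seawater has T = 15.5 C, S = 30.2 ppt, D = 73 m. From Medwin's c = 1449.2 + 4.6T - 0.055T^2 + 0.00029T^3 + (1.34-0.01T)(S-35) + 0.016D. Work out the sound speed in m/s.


1503.85 m/s


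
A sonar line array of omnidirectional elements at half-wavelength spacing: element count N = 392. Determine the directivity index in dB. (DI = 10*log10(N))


25.93 dB


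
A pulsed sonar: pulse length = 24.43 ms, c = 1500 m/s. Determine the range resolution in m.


18.3225 m


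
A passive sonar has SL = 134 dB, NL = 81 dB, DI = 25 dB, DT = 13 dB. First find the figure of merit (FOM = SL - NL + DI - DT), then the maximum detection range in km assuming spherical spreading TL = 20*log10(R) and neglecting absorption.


Step 1: FOM = SL - NL + DI - DT = 134 - 81 + 25 - 13 = 65 dB
Step 2: at max range FOM = TL = 20*log10(R), so R = 10^(65/20) = 1778.28 m = 1.78 km

1.78 km


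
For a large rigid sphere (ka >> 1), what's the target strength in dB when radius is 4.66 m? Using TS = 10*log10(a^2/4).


7.35 dB


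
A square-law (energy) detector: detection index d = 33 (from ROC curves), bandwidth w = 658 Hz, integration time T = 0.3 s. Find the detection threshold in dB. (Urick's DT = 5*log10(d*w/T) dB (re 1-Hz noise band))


DT = 5*log10(d*w/T) = 5*log10(33 * 658 / 0.3) = 5*log10(72380.0) = 24.3

24.3 dB


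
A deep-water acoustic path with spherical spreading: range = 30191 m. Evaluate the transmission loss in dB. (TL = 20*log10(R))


TL = 20*log10(30191) = 89.6

89.6 dB


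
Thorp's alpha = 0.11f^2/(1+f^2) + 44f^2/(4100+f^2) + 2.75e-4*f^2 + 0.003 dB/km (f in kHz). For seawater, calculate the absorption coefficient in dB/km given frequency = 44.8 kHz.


f^2 = 2007.04
alpha = 0.11*2007.04/(1+2007.04) + 44*2007.04/(4100+2007.04) + 2.75e-4*2007.04 + 0.003 = 15.125

15.125 dB/km


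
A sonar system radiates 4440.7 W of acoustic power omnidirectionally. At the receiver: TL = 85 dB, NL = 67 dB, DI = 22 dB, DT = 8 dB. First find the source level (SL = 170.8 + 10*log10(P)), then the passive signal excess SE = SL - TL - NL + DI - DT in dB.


Step 1: SL = 170.8 + 10*log10(4440.7) = 207.27 dB
Step 2: SE = SL - TL - NL + DI - DT = 207.27 - 85 - 67 + 22 - 8 = 69.27

69.27 dB


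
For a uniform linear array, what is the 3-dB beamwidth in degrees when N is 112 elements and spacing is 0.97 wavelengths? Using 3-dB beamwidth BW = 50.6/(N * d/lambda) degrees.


BW = 50.6 / (112 * 0.97) = 50.6 / 108.64 = 0.47

0.47 deg


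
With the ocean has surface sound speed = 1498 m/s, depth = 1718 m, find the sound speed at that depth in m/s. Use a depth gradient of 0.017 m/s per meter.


1527.206 m/s


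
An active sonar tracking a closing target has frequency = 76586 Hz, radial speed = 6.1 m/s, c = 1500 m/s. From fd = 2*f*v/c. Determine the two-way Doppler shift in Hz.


fd = 2*f*v/c = 2 * 76586 * 6.1 / 1500 = 622.9

622.9 Hz


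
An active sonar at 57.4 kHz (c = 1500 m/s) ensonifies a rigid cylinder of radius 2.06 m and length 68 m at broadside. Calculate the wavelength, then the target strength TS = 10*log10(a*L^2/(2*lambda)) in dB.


Step 1: lambda = c/f = 1500/57400 = 0.02613 m
Step 2: TS = 10*log10(a*L^2/(2*lambda)) = 10*log10(2.06*68^2/(2*0.02613)) = 52.61

52.61 dB


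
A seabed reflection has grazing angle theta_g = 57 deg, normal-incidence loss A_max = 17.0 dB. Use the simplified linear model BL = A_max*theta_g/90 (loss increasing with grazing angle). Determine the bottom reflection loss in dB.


BL = A_max * theta_g / 90 = 17.0 * 57 / 90 = 10.77

10.77 dB


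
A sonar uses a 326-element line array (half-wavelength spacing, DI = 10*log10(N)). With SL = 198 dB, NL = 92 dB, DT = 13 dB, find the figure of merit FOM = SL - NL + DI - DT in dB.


Step 1: DI = 10*log10(326) = 25.13 dB
Step 2: FOM = SL - NL + DI - DT = 198 - 92 + 25.13 - 13 = 118.13

118.13 dB


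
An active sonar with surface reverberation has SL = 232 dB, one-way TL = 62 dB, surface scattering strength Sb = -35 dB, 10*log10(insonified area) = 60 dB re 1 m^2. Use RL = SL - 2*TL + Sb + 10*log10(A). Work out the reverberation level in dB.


133 dB


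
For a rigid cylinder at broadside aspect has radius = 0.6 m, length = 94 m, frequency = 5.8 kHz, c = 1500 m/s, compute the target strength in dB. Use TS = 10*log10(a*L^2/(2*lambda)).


lambda = 1500/5800 = 0.25862 m
TS = 10*log10(0.6*94^2/(2*0.25862)) = 40.11

40.11 dB


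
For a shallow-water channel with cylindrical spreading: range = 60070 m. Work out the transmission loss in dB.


47.79 dB


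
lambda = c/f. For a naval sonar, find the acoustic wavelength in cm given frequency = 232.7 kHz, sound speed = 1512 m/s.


lambda = c/f = 1512 / 232700 = 0.0065 m = 0.65 cm

0.65 cm


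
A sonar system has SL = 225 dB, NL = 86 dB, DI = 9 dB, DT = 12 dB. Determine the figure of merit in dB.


FOM = SL - NL + DI - DT = 225 - 86 + 9 - 12 = 136

136 dB


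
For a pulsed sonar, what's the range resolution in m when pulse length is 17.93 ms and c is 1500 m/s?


dR = c*tau/2 = 1500 * 17.93e-3 / 2 = 13.4475

13.4475 m


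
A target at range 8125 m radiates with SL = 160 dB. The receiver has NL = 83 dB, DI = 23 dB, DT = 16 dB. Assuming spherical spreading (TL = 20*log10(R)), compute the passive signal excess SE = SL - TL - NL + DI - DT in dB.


5.8 dB


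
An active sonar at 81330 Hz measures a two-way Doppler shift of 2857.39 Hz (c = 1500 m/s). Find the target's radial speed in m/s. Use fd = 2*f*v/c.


From fd = 2*f*v/c, v = c*fd/(2*f) = 1500 * 2857.39 / (2*81330) = 26.35

26.35 m/s


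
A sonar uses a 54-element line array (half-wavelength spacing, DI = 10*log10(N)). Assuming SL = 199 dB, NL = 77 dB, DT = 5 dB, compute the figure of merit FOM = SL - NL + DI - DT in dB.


Step 1: DI = 10*log10(54) = 17.32 dB
Step 2: FOM = SL - NL + DI - DT = 199 - 77 + 17.32 - 5 = 134.32

134.32 dB


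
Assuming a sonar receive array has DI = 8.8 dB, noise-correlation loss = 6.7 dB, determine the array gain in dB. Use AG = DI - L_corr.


2.1 dB


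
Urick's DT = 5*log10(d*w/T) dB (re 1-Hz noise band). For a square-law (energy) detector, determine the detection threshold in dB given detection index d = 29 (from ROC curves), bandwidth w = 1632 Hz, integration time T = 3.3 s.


20.78 dB


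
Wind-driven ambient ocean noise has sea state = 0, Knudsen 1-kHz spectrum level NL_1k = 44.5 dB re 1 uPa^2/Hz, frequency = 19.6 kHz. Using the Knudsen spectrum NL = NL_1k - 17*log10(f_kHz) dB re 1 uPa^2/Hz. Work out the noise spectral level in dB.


NL = NL_1k - 17*log10(f_kHz) = 44.5 - 17*log10(19.6) = 44.5 - (21.97) = 22.53

22.53 dB


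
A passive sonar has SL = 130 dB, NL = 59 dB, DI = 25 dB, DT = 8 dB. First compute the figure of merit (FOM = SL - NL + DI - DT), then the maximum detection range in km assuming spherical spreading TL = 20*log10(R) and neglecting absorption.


Step 1: FOM = SL - NL + DI - DT = 130 - 59 + 25 - 8 = 88 dB
Step 2: at max range FOM = TL = 20*log10(R), so R = 10^(88/20) = 25118.86 m = 25.12 km

25.12 km


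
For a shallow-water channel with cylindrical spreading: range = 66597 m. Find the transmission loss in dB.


TL = 10*log10(66597) = 48.23

48.23 dB


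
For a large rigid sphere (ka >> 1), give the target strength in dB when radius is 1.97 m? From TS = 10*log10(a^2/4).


TS = 10*log10(1.97^2 / 4) = 10*log10(0.970225) = -0.13

-0.13 dB


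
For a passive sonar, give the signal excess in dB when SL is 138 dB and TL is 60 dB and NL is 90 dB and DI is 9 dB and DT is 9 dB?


-12 dB


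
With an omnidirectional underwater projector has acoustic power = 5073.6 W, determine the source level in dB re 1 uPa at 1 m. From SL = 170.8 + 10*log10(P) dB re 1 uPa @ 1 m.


SL = 170.8 + 10*log10(5073.6) = 170.8 + 37.05 = 207.85

207.85 dB


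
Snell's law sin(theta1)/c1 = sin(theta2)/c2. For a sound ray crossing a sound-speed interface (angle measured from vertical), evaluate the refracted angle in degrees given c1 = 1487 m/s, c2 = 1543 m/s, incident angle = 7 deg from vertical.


sin(theta2) = (c2/c1)*sin(theta1) = (1543/1487)*sin(7 deg) = 0.12646
theta2 = arcsin(0.12646) = 7.27

7.27 deg


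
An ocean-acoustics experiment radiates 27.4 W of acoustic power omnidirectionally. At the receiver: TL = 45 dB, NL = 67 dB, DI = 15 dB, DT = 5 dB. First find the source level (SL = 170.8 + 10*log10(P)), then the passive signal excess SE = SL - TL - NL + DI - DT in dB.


Step 1: SL = 170.8 + 10*log10(27.4) = 185.18 dB
Step 2: SE = SL - TL - NL + DI - DT = 185.18 - 45 - 67 + 15 - 5 = 83.18

83.18 dB


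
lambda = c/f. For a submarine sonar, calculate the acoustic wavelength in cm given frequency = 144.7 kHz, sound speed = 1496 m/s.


lambda = c/f = 1496 / 144700 = 0.0103 m = 1.03 cm

1.03 cm


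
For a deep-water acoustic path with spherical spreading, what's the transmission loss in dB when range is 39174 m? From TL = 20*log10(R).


TL = 20*log10(39174) = 91.86

91.86 dB


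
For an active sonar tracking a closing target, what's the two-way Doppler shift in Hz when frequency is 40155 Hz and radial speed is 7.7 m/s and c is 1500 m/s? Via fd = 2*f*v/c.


412.26 Hz


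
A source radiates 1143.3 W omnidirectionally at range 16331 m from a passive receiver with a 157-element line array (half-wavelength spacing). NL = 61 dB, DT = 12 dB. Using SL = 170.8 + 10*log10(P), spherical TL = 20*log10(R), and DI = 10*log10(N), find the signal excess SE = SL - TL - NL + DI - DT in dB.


66.08 dB


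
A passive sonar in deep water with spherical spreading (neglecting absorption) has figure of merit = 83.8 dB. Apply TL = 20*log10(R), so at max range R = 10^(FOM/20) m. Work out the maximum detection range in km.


At max range FOM = TL, so 20*log10(R) = 83.8
R = 10^(83.8/20) = 15488.17 m = 15.49 km

15.49 km


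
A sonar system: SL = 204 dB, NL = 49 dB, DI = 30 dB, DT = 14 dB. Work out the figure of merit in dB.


FOM = SL - NL + DI - DT = 204 - 49 + 30 - 14 = 171

171 dB


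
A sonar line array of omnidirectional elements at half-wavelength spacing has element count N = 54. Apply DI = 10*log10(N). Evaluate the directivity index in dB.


DI = 10*log10(54) = 17.32

17.32 dB


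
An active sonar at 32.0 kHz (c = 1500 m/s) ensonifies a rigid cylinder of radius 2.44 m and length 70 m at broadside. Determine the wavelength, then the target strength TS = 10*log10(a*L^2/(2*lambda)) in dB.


Step 1: lambda = c/f = 1500/32000 = 0.04688 m
Step 2: TS = 10*log10(a*L^2/(2*lambda)) = 10*log10(2.44*70^2/(2*0.04688)) = 51.06

51.06 dB


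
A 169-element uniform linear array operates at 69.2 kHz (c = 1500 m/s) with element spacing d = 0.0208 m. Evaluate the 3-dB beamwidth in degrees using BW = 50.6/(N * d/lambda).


Step 1: lambda = 1500/69200 = 0.02168 m
Step 2: d/lambda = 0.0208/0.02168 = 0.9594
Step 3: BW = 50.6/(N * d/lambda) = 50.6/(169 * 0.9594) = 0.31

0.31 deg


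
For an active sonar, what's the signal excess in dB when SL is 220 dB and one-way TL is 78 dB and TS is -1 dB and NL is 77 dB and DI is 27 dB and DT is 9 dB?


SE = SL - 2*TL + TS - NL + DI - DT = 220 - 2*78 + (-1) - 77 + 27 - 9 = 4

4 dB


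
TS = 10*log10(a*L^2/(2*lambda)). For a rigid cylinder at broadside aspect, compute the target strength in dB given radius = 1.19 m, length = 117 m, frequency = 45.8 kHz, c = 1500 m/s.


lambda = 1500/45800 = 0.03275 m
TS = 10*log10(1.19*117^2/(2*0.03275)) = 53.96

53.96 dB


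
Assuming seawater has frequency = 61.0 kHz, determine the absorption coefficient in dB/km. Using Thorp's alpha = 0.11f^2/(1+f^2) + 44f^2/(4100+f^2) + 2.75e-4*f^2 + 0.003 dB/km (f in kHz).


f^2 = 3721.0
alpha = 0.11*3721.0/(1+3721.0) + 44*3721.0/(4100+3721.0) + 2.75e-4*3721.0 + 0.003 = 22.07

22.07 dB/km


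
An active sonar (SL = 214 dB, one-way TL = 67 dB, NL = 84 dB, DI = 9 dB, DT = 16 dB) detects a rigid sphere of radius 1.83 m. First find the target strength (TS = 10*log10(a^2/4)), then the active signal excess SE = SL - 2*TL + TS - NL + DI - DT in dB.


Step 1: TS = 10*log10(1.83^2/4) = -0.77 dB
Step 2: SE = SL - 2*TL + TS - NL + DI - DT = 214 - 2*67 + (-0.77) - 84 + 9 - 16 = -11.77

-11.77 dB


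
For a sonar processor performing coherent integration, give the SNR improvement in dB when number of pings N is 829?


Gain = 10*log10(829) = 29.19

29.19 dB


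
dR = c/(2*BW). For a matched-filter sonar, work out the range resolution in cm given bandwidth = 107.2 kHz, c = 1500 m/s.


dR = c/(2*BW) = 1500 / (2 * 107.2e3) = 0.007 m = 0.7 cm

0.7 cm


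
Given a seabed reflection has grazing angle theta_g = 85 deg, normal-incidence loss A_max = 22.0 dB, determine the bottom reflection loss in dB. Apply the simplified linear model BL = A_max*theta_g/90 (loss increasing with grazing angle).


20.78 dB


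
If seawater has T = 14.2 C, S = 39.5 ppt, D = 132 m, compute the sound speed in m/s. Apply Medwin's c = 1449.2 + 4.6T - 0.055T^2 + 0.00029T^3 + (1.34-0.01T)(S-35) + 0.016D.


1511.76 m/s


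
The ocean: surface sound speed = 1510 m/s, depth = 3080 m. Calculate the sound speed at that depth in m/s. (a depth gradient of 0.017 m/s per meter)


c = 1510 + 0.017 * 3080 = 1562.36

1562.36 m/s


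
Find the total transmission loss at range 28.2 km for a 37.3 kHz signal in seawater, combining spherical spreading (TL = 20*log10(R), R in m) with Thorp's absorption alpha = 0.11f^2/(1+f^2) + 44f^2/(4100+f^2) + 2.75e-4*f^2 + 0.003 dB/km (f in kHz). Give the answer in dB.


Step 1 (Thorp): alpha = 0.11*1391.29/(1+1391.29) + 44*1391.29/(4100+1391.29) + 2.75e-4*1391.29 + 0.003 = 11.6435 dB/km
Step 2: TL_spread = 20*log10(28200) = 89.0 dB
Step 3: TL_abs = alpha*R = 11.6435 * 28.2 = 328.35 dB
Step 4: TL_total = 89.0 + 328.35 = 417.35

417.35 dB


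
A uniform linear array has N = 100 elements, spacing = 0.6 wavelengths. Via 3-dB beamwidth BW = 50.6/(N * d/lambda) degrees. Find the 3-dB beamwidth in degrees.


0.84 deg


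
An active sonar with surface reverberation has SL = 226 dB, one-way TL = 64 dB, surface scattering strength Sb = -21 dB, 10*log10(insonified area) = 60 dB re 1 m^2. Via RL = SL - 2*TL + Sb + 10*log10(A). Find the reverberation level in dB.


RL = SL - 2*TL + Sb + 10*log10(A) = 226 - 2*64 + (-21) + 60 = 137

137 dB


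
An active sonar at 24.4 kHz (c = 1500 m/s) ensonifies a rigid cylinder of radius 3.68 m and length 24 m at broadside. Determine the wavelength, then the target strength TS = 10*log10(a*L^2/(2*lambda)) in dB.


Step 1: lambda = c/f = 1500/24400 = 0.06148 m
Step 2: TS = 10*log10(a*L^2/(2*lambda)) = 10*log10(3.68*24^2/(2*0.06148)) = 42.37

42.37 dB


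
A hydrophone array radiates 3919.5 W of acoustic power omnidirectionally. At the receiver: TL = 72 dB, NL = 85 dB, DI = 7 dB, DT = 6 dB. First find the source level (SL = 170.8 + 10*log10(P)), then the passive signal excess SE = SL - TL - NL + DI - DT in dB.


Step 1: SL = 170.8 + 10*log10(3919.5) = 206.73 dB
Step 2: SE = SL - TL - NL + DI - DT = 206.73 - 72 - 85 + 7 - 6 = 50.73

50.73 dB


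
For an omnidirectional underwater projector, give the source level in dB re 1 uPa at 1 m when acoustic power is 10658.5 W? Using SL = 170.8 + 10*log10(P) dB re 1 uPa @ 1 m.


211.08 dB


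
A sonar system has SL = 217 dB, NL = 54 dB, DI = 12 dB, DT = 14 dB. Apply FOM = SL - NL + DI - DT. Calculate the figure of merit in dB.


FOM = SL - NL + DI - DT = 217 - 54 + 12 - 14 = 161

161 dB


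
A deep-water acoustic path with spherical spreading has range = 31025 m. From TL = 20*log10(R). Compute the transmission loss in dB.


TL = 20*log10(31025) = 89.83

89.83 dB


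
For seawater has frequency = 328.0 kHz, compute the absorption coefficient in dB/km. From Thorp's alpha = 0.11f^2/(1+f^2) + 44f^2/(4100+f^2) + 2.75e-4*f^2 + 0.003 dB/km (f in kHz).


f^2 = 107584.0
alpha = 0.11*107584.0/(1+107584.0) + 44*107584.0/(4100+107584.0) + 2.75e-4*107584.0 + 0.003 = 72.083

72.083 dB/km


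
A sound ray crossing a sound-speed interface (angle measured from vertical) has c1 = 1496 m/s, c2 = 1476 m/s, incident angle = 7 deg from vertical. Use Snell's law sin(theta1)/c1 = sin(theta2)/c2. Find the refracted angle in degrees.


sin(theta2) = (c2/c1)*sin(theta1) = (1476/1496)*sin(7 deg) = 0.12024
theta2 = arcsin(0.12024) = 6.91

6.91 deg


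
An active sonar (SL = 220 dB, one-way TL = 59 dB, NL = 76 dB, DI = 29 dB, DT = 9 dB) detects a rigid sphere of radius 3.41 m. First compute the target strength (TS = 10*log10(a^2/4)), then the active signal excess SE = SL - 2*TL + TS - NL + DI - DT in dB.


Step 1: TS = 10*log10(3.41^2/4) = 4.63 dB
Step 2: SE = SL - 2*TL + TS - NL + DI - DT = 220 - 2*59 + (4.63) - 76 + 29 - 9 = 50.63

50.63 dB


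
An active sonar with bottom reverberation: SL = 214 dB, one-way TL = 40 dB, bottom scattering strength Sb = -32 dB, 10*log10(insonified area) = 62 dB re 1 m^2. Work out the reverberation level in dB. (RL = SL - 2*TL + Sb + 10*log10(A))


164 dB


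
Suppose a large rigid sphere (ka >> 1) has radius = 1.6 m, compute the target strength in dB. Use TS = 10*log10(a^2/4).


-1.94 dB


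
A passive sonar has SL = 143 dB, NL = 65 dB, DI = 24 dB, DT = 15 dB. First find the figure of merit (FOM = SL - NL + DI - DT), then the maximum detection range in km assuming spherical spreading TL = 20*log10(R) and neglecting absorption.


Step 1: FOM = SL - NL + DI - DT = 143 - 65 + 24 - 15 = 87 dB
Step 2: at max range FOM = TL = 20*log10(R), so R = 10^(87/20) = 22387.21 m = 22.39 km

22.39 km


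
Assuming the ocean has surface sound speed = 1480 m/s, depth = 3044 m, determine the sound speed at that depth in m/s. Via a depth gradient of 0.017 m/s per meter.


1531.748 m/s


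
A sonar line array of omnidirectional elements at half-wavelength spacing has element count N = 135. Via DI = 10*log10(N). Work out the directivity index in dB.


DI = 10*log10(135) = 21.3

21.3 dB


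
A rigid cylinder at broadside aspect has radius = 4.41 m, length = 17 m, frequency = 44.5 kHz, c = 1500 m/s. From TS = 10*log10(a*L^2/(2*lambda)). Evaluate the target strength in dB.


lambda = 1500/44500 = 0.03371 m
TS = 10*log10(4.41*17^2/(2*0.03371)) = 42.77

42.77 dB


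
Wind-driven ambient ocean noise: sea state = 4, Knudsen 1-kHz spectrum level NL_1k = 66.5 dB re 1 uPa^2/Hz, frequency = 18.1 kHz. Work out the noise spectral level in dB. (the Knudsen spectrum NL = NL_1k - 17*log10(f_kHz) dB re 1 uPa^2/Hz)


45.12 dB


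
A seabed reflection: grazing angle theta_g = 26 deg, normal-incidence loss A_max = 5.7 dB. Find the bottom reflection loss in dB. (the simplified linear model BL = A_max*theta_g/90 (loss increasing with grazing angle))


1.65 dB


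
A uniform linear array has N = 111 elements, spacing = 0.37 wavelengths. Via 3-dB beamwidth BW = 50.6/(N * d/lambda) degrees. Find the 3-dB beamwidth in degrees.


BW = 50.6 / (111 * 0.37) = 50.6 / 41.07 = 1.23

1.23 deg


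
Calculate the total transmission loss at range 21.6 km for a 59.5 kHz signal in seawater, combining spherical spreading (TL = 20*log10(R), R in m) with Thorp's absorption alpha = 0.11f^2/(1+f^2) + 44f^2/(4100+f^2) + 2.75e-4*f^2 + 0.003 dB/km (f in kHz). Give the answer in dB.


Step 1 (Thorp): alpha = 0.11*3540.25/(1+3540.25) + 44*3540.25/(4100+3540.25) + 2.75e-4*3540.25 + 0.003 = 21.4747 dB/km
Step 2: TL_spread = 20*log10(21600) = 86.69 dB
Step 3: TL_abs = alpha*R = 21.4747 * 21.6 = 463.85 dB
Step 4: TL_total = 86.69 + 463.85 = 550.54

550.54 dB


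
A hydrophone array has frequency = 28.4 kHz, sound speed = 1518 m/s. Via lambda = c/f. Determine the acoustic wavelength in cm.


5.35 cm


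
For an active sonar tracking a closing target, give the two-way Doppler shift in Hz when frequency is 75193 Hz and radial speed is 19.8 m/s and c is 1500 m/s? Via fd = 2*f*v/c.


fd = 2*f*v/c = 2 * 75193 * 19.8 / 1500 = 1985.1

1985.1 Hz


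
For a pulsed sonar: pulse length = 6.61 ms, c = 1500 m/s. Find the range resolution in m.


dR = c*tau/2 = 1500 * 6.61e-3 / 2 = 4.9575

4.9575 m


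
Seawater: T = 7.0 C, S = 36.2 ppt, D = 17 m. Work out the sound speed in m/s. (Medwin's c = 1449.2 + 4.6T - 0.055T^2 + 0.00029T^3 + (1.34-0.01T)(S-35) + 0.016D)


1480.6 m/s


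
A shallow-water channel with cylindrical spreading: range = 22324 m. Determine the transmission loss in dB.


43.49 dB


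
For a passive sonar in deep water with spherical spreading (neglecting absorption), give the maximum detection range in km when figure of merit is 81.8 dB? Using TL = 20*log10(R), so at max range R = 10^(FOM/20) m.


At max range FOM = TL, so 20*log10(R) = 81.8
R = 10^(81.8/20) = 12302.69 m = 12.3 km

12.3 km


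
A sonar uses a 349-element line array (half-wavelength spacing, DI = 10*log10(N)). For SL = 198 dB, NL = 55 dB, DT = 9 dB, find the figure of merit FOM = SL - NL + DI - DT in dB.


159.43 dB


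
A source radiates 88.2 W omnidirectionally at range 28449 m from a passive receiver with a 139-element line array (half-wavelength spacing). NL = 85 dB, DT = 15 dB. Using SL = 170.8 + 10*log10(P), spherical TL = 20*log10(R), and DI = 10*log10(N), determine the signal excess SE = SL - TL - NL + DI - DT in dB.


Step 1: SL = 170.8 + 10*log10(88.2) = 190.25 dB
Step 2: TL = 20*log10(28449) = 89.08 dB
Step 3: DI = 10*log10(139) = 21.43 dB
Step 4: SE = SL - TL - NL + DI - DT = 190.25 - 89.08 - 85 + 21.43 - 15 = 22.6

22.6 dB


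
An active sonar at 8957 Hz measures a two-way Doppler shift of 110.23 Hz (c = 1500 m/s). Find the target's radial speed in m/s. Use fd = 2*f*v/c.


From fd = 2*f*v/c, v = c*fd/(2*f) = 1500 * 110.23 / (2*8957) = 9.23

9.23 m/s


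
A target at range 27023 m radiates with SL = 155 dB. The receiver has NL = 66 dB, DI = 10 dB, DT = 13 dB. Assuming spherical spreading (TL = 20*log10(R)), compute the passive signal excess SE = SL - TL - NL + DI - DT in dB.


Step 1: TL = 20*log10(27023) = 88.63 dB
Step 2: SE = 155 - 88.63 - 66 + 10 - 13 = -2.63

-2.63 dB


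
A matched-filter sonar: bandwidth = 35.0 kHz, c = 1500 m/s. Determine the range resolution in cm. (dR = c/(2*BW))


dR = c/(2*BW) = 1500 / (2 * 35.0e3) = 0.0214 m = 2.14 cm

2.14 cm


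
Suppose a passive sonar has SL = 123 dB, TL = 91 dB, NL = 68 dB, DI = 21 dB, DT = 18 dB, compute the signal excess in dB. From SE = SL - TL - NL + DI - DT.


SE = SL - TL - NL + DI - DT = 123 - 91 - 68 + 21 - 18 = -33

-33 dB


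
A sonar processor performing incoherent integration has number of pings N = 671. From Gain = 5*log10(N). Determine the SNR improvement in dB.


Gain = 5*log10(671) = 14.13

14.13 dB


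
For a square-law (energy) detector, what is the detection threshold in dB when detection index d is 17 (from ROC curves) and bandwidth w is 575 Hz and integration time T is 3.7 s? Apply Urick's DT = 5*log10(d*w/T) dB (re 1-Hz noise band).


DT = 5*log10(d*w/T) = 5*log10(17 * 575 / 3.7) = 5*log10(2641.89) = 17.11

17.11 dB


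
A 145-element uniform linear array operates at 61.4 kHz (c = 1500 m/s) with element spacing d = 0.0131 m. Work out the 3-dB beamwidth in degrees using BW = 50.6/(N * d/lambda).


Step 1: lambda = 1500/61400 = 0.02443 m
Step 2: d/lambda = 0.0131/0.02443 = 0.5362
Step 3: BW = 50.6/(N * d/lambda) = 50.6/(145 * 0.5362) = 0.65

0.65 deg


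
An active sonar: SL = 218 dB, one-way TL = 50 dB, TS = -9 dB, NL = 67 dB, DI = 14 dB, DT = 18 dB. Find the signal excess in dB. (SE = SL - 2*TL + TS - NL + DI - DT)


38 dB


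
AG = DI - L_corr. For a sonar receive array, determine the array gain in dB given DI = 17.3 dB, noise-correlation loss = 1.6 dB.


15.7 dB


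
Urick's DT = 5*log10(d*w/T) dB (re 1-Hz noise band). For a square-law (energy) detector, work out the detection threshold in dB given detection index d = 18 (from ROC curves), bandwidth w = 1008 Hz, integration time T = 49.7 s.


DT = 5*log10(d*w/T) = 5*log10(18 * 1008 / 49.7) = 5*log10(365.07) = 12.81

12.81 dB
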